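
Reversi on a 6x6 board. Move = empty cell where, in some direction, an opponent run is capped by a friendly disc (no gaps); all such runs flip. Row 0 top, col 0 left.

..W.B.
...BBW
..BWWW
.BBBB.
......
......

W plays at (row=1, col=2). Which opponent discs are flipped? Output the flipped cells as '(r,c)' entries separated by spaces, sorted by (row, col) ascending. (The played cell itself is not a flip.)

Answer: (1,3) (1,4)

Derivation:
Dir NW: first cell '.' (not opp) -> no flip
Dir N: first cell 'W' (not opp) -> no flip
Dir NE: first cell '.' (not opp) -> no flip
Dir W: first cell '.' (not opp) -> no flip
Dir E: opp run (1,3) (1,4) capped by W -> flip
Dir SW: first cell '.' (not opp) -> no flip
Dir S: opp run (2,2) (3,2), next='.' -> no flip
Dir SE: first cell 'W' (not opp) -> no flip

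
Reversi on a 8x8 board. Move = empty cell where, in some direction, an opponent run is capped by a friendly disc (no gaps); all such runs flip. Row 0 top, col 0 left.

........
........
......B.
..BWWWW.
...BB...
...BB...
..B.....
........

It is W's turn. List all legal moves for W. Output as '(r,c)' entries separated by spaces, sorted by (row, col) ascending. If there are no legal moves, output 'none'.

(1,5): no bracket -> illegal
(1,6): flips 1 -> legal
(1,7): flips 1 -> legal
(2,1): no bracket -> illegal
(2,2): no bracket -> illegal
(2,3): no bracket -> illegal
(2,5): no bracket -> illegal
(2,7): no bracket -> illegal
(3,1): flips 1 -> legal
(3,7): no bracket -> illegal
(4,1): no bracket -> illegal
(4,2): no bracket -> illegal
(4,5): no bracket -> illegal
(5,1): no bracket -> illegal
(5,2): flips 1 -> legal
(5,5): flips 1 -> legal
(6,1): no bracket -> illegal
(6,3): flips 2 -> legal
(6,4): flips 2 -> legal
(6,5): no bracket -> illegal
(7,1): flips 3 -> legal
(7,2): no bracket -> illegal
(7,3): no bracket -> illegal

Answer: (1,6) (1,7) (3,1) (5,2) (5,5) (6,3) (6,4) (7,1)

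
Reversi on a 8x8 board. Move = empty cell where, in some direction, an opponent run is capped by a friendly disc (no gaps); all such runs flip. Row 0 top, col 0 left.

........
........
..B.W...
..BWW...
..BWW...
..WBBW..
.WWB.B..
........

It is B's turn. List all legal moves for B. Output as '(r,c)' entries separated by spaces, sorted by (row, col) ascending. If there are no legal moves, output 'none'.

(1,3): no bracket -> illegal
(1,4): flips 3 -> legal
(1,5): flips 2 -> legal
(2,3): flips 2 -> legal
(2,5): no bracket -> illegal
(3,5): flips 3 -> legal
(4,1): flips 1 -> legal
(4,5): flips 3 -> legal
(4,6): no bracket -> illegal
(5,0): no bracket -> illegal
(5,1): flips 1 -> legal
(5,6): flips 1 -> legal
(6,0): flips 2 -> legal
(6,4): no bracket -> illegal
(6,6): flips 3 -> legal
(7,0): no bracket -> illegal
(7,1): flips 1 -> legal
(7,2): flips 2 -> legal
(7,3): no bracket -> illegal

Answer: (1,4) (1,5) (2,3) (3,5) (4,1) (4,5) (5,1) (5,6) (6,0) (6,6) (7,1) (7,2)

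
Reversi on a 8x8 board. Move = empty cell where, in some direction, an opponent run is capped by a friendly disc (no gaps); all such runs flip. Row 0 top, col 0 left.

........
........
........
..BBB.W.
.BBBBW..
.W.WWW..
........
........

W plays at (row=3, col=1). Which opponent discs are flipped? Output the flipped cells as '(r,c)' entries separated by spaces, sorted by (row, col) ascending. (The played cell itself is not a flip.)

Dir NW: first cell '.' (not opp) -> no flip
Dir N: first cell '.' (not opp) -> no flip
Dir NE: first cell '.' (not opp) -> no flip
Dir W: first cell '.' (not opp) -> no flip
Dir E: opp run (3,2) (3,3) (3,4), next='.' -> no flip
Dir SW: first cell '.' (not opp) -> no flip
Dir S: opp run (4,1) capped by W -> flip
Dir SE: opp run (4,2) capped by W -> flip

Answer: (4,1) (4,2)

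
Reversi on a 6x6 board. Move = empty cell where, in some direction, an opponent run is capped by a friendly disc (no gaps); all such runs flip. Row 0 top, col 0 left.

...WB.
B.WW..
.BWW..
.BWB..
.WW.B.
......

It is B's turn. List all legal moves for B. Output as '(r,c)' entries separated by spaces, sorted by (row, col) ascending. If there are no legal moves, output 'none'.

Answer: (0,2) (1,1) (2,4) (4,3) (5,1) (5,3)

Derivation:
(0,1): no bracket -> illegal
(0,2): flips 1 -> legal
(1,1): flips 1 -> legal
(1,4): no bracket -> illegal
(2,4): flips 2 -> legal
(3,0): no bracket -> illegal
(3,4): no bracket -> illegal
(4,0): no bracket -> illegal
(4,3): flips 1 -> legal
(5,0): no bracket -> illegal
(5,1): flips 2 -> legal
(5,2): no bracket -> illegal
(5,3): flips 1 -> legal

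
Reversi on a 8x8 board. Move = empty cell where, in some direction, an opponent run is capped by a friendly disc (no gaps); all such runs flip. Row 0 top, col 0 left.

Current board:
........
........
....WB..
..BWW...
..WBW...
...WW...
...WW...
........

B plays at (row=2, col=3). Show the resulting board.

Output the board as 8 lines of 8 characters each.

Answer: ........
........
...BBB..
..BBW...
..WBW...
...WW...
...WW...
........

Derivation:
Place B at (2,3); scan 8 dirs for brackets.
Dir NW: first cell '.' (not opp) -> no flip
Dir N: first cell '.' (not opp) -> no flip
Dir NE: first cell '.' (not opp) -> no flip
Dir W: first cell '.' (not opp) -> no flip
Dir E: opp run (2,4) capped by B -> flip
Dir SW: first cell 'B' (not opp) -> no flip
Dir S: opp run (3,3) capped by B -> flip
Dir SE: opp run (3,4), next='.' -> no flip
All flips: (2,4) (3,3)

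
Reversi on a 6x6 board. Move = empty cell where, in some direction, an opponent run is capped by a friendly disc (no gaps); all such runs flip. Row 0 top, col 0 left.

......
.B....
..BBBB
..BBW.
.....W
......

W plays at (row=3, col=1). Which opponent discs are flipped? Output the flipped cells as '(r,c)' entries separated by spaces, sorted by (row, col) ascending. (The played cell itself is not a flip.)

Answer: (3,2) (3,3)

Derivation:
Dir NW: first cell '.' (not opp) -> no flip
Dir N: first cell '.' (not opp) -> no flip
Dir NE: opp run (2,2), next='.' -> no flip
Dir W: first cell '.' (not opp) -> no flip
Dir E: opp run (3,2) (3,3) capped by W -> flip
Dir SW: first cell '.' (not opp) -> no flip
Dir S: first cell '.' (not opp) -> no flip
Dir SE: first cell '.' (not opp) -> no flip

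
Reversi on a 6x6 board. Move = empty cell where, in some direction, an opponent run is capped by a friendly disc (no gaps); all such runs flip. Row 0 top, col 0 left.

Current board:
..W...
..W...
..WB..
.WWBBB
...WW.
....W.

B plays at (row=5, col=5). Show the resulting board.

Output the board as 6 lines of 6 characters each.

Answer: ..W...
..W...
..WB..
.WWBBB
...WB.
....WB

Derivation:
Place B at (5,5); scan 8 dirs for brackets.
Dir NW: opp run (4,4) capped by B -> flip
Dir N: first cell '.' (not opp) -> no flip
Dir NE: edge -> no flip
Dir W: opp run (5,4), next='.' -> no flip
Dir E: edge -> no flip
Dir SW: edge -> no flip
Dir S: edge -> no flip
Dir SE: edge -> no flip
All flips: (4,4)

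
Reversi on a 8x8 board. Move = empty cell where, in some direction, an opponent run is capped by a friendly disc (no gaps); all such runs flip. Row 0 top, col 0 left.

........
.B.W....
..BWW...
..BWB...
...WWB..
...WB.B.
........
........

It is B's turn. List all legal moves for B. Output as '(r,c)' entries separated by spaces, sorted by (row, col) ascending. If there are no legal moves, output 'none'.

Answer: (0,4) (1,2) (1,4) (2,5) (4,2) (5,2) (5,5)

Derivation:
(0,2): no bracket -> illegal
(0,3): no bracket -> illegal
(0,4): flips 1 -> legal
(1,2): flips 1 -> legal
(1,4): flips 2 -> legal
(1,5): no bracket -> illegal
(2,5): flips 2 -> legal
(3,5): no bracket -> illegal
(4,2): flips 2 -> legal
(5,2): flips 2 -> legal
(5,5): flips 2 -> legal
(6,2): no bracket -> illegal
(6,3): no bracket -> illegal
(6,4): no bracket -> illegal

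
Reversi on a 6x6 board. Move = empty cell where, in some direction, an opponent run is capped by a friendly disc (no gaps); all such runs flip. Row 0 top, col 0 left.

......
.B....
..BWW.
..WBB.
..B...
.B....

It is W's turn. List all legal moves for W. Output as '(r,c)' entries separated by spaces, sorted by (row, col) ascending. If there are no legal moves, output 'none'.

Answer: (1,2) (2,1) (3,5) (4,3) (4,4) (4,5) (5,2)

Derivation:
(0,0): no bracket -> illegal
(0,1): no bracket -> illegal
(0,2): no bracket -> illegal
(1,0): no bracket -> illegal
(1,2): flips 1 -> legal
(1,3): no bracket -> illegal
(2,0): no bracket -> illegal
(2,1): flips 1 -> legal
(2,5): no bracket -> illegal
(3,1): no bracket -> illegal
(3,5): flips 2 -> legal
(4,0): no bracket -> illegal
(4,1): no bracket -> illegal
(4,3): flips 1 -> legal
(4,4): flips 1 -> legal
(4,5): flips 1 -> legal
(5,0): no bracket -> illegal
(5,2): flips 1 -> legal
(5,3): no bracket -> illegal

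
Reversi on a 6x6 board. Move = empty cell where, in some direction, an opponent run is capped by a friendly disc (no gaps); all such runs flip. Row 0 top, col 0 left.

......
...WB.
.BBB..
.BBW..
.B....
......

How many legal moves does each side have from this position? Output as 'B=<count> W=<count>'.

Answer: B=6 W=4

Derivation:
-- B to move --
(0,2): no bracket -> illegal
(0,3): flips 1 -> legal
(0,4): flips 1 -> legal
(1,2): flips 1 -> legal
(2,4): no bracket -> illegal
(3,4): flips 1 -> legal
(4,2): no bracket -> illegal
(4,3): flips 1 -> legal
(4,4): flips 1 -> legal
B mobility = 6
-- W to move --
(0,3): no bracket -> illegal
(0,4): no bracket -> illegal
(0,5): no bracket -> illegal
(1,0): no bracket -> illegal
(1,1): flips 1 -> legal
(1,2): no bracket -> illegal
(1,5): flips 1 -> legal
(2,0): no bracket -> illegal
(2,4): no bracket -> illegal
(2,5): no bracket -> illegal
(3,0): flips 2 -> legal
(3,4): no bracket -> illegal
(4,0): flips 2 -> legal
(4,2): no bracket -> illegal
(4,3): no bracket -> illegal
(5,0): no bracket -> illegal
(5,1): no bracket -> illegal
(5,2): no bracket -> illegal
W mobility = 4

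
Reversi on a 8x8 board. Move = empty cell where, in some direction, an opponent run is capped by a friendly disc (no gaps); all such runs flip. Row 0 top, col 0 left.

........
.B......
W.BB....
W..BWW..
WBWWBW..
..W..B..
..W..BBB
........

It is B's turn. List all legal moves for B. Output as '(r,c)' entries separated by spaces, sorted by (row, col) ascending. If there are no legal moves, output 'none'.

Answer: (2,4) (2,5) (2,6) (3,6) (4,6) (5,1) (5,3) (5,6) (6,3)

Derivation:
(1,0): no bracket -> illegal
(2,1): no bracket -> illegal
(2,4): flips 1 -> legal
(2,5): flips 2 -> legal
(2,6): flips 1 -> legal
(3,1): no bracket -> illegal
(3,2): no bracket -> illegal
(3,6): flips 2 -> legal
(4,6): flips 1 -> legal
(5,0): no bracket -> illegal
(5,1): flips 1 -> legal
(5,3): flips 1 -> legal
(5,4): no bracket -> illegal
(5,6): flips 2 -> legal
(6,1): no bracket -> illegal
(6,3): flips 1 -> legal
(7,1): no bracket -> illegal
(7,2): no bracket -> illegal
(7,3): no bracket -> illegal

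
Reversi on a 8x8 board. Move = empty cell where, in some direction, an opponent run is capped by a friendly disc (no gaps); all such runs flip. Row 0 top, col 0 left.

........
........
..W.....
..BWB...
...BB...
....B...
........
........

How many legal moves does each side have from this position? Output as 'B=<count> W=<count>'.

Answer: B=3 W=5

Derivation:
-- B to move --
(1,1): flips 2 -> legal
(1,2): flips 1 -> legal
(1,3): no bracket -> illegal
(2,1): no bracket -> illegal
(2,3): flips 1 -> legal
(2,4): no bracket -> illegal
(3,1): no bracket -> illegal
(4,2): no bracket -> illegal
B mobility = 3
-- W to move --
(2,1): no bracket -> illegal
(2,3): no bracket -> illegal
(2,4): no bracket -> illegal
(2,5): no bracket -> illegal
(3,1): flips 1 -> legal
(3,5): flips 1 -> legal
(4,1): no bracket -> illegal
(4,2): flips 1 -> legal
(4,5): no bracket -> illegal
(5,2): no bracket -> illegal
(5,3): flips 1 -> legal
(5,5): flips 1 -> legal
(6,3): no bracket -> illegal
(6,4): no bracket -> illegal
(6,5): no bracket -> illegal
W mobility = 5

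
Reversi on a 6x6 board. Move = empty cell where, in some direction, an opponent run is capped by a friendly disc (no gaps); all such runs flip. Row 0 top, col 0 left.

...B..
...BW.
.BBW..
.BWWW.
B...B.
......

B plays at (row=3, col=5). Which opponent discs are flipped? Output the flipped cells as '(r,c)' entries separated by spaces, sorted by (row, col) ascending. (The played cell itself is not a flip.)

Answer: (3,2) (3,3) (3,4)

Derivation:
Dir NW: first cell '.' (not opp) -> no flip
Dir N: first cell '.' (not opp) -> no flip
Dir NE: edge -> no flip
Dir W: opp run (3,4) (3,3) (3,2) capped by B -> flip
Dir E: edge -> no flip
Dir SW: first cell 'B' (not opp) -> no flip
Dir S: first cell '.' (not opp) -> no flip
Dir SE: edge -> no flip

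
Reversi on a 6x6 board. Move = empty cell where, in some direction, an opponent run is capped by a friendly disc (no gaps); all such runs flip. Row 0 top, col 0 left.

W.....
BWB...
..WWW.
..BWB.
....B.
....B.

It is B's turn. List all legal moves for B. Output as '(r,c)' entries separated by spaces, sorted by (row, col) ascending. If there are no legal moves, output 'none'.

Answer: (1,4)

Derivation:
(0,1): no bracket -> illegal
(0,2): no bracket -> illegal
(1,3): no bracket -> illegal
(1,4): flips 2 -> legal
(1,5): no bracket -> illegal
(2,0): no bracket -> illegal
(2,1): no bracket -> illegal
(2,5): no bracket -> illegal
(3,1): no bracket -> illegal
(3,5): no bracket -> illegal
(4,2): no bracket -> illegal
(4,3): no bracket -> illegal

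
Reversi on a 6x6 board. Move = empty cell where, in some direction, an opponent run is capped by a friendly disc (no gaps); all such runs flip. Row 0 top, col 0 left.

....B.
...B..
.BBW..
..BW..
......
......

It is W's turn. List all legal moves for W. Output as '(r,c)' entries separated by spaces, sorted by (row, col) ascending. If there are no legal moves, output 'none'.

(0,2): no bracket -> illegal
(0,3): flips 1 -> legal
(0,5): no bracket -> illegal
(1,0): no bracket -> illegal
(1,1): flips 1 -> legal
(1,2): no bracket -> illegal
(1,4): no bracket -> illegal
(1,5): no bracket -> illegal
(2,0): flips 2 -> legal
(2,4): no bracket -> illegal
(3,0): no bracket -> illegal
(3,1): flips 1 -> legal
(4,1): flips 1 -> legal
(4,2): no bracket -> illegal
(4,3): no bracket -> illegal

Answer: (0,3) (1,1) (2,0) (3,1) (4,1)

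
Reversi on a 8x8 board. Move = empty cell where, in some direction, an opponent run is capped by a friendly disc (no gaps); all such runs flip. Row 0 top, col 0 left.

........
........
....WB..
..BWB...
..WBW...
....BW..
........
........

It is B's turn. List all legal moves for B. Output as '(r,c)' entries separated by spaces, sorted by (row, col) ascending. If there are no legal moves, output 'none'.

Answer: (1,4) (2,3) (4,1) (4,5) (5,2) (5,6)

Derivation:
(1,3): no bracket -> illegal
(1,4): flips 1 -> legal
(1,5): no bracket -> illegal
(2,2): no bracket -> illegal
(2,3): flips 2 -> legal
(3,1): no bracket -> illegal
(3,5): no bracket -> illegal
(4,1): flips 1 -> legal
(4,5): flips 1 -> legal
(4,6): no bracket -> illegal
(5,1): no bracket -> illegal
(5,2): flips 1 -> legal
(5,3): no bracket -> illegal
(5,6): flips 1 -> legal
(6,4): no bracket -> illegal
(6,5): no bracket -> illegal
(6,6): no bracket -> illegal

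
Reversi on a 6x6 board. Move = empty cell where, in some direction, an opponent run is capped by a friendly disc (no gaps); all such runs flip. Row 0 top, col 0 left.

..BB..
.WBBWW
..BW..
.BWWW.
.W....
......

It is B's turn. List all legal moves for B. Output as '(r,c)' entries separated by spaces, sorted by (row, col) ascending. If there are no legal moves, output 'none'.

Answer: (0,0) (1,0) (2,0) (2,4) (2,5) (3,5) (4,2) (4,3) (4,4) (4,5) (5,1)

Derivation:
(0,0): flips 1 -> legal
(0,1): no bracket -> illegal
(0,4): no bracket -> illegal
(0,5): no bracket -> illegal
(1,0): flips 1 -> legal
(2,0): flips 1 -> legal
(2,1): no bracket -> illegal
(2,4): flips 1 -> legal
(2,5): flips 1 -> legal
(3,0): no bracket -> illegal
(3,5): flips 3 -> legal
(4,0): no bracket -> illegal
(4,2): flips 1 -> legal
(4,3): flips 2 -> legal
(4,4): flips 1 -> legal
(4,5): flips 2 -> legal
(5,0): no bracket -> illegal
(5,1): flips 1 -> legal
(5,2): no bracket -> illegal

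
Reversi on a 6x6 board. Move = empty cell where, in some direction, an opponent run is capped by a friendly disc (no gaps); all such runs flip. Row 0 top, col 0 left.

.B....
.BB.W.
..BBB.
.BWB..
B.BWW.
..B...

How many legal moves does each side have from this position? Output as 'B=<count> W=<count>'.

Answer: B=7 W=6

Derivation:
-- B to move --
(0,3): no bracket -> illegal
(0,4): flips 1 -> legal
(0,5): flips 1 -> legal
(1,3): no bracket -> illegal
(1,5): no bracket -> illegal
(2,1): no bracket -> illegal
(2,5): no bracket -> illegal
(3,4): flips 1 -> legal
(3,5): no bracket -> illegal
(4,1): flips 1 -> legal
(4,5): flips 2 -> legal
(5,3): flips 1 -> legal
(5,4): no bracket -> illegal
(5,5): flips 1 -> legal
B mobility = 7
-- W to move --
(0,0): flips 3 -> legal
(0,2): flips 2 -> legal
(0,3): no bracket -> illegal
(1,0): no bracket -> illegal
(1,3): flips 2 -> legal
(1,5): no bracket -> illegal
(2,0): no bracket -> illegal
(2,1): no bracket -> illegal
(2,5): no bracket -> illegal
(3,0): flips 1 -> legal
(3,4): flips 2 -> legal
(3,5): no bracket -> illegal
(4,1): flips 1 -> legal
(5,0): no bracket -> illegal
(5,1): no bracket -> illegal
(5,3): no bracket -> illegal
W mobility = 6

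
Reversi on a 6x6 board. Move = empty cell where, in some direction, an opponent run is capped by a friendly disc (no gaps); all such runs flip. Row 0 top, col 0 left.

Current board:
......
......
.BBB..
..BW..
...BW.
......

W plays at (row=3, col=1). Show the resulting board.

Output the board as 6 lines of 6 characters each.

Place W at (3,1); scan 8 dirs for brackets.
Dir NW: first cell '.' (not opp) -> no flip
Dir N: opp run (2,1), next='.' -> no flip
Dir NE: opp run (2,2), next='.' -> no flip
Dir W: first cell '.' (not opp) -> no flip
Dir E: opp run (3,2) capped by W -> flip
Dir SW: first cell '.' (not opp) -> no flip
Dir S: first cell '.' (not opp) -> no flip
Dir SE: first cell '.' (not opp) -> no flip
All flips: (3,2)

Answer: ......
......
.BBB..
.WWW..
...BW.
......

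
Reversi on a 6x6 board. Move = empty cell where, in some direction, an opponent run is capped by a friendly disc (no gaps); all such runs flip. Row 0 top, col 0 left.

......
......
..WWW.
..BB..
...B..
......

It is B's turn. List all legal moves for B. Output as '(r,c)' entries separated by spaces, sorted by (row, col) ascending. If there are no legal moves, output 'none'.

(1,1): flips 1 -> legal
(1,2): flips 1 -> legal
(1,3): flips 1 -> legal
(1,4): flips 1 -> legal
(1,5): flips 1 -> legal
(2,1): no bracket -> illegal
(2,5): no bracket -> illegal
(3,1): no bracket -> illegal
(3,4): no bracket -> illegal
(3,5): no bracket -> illegal

Answer: (1,1) (1,2) (1,3) (1,4) (1,5)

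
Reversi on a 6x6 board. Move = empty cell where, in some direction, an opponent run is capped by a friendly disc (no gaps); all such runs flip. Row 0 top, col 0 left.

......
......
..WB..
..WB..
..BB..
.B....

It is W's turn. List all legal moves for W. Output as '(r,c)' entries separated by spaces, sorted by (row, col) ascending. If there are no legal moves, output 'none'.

(1,2): no bracket -> illegal
(1,3): no bracket -> illegal
(1,4): flips 1 -> legal
(2,4): flips 1 -> legal
(3,1): no bracket -> illegal
(3,4): flips 1 -> legal
(4,0): no bracket -> illegal
(4,1): no bracket -> illegal
(4,4): flips 1 -> legal
(5,0): no bracket -> illegal
(5,2): flips 1 -> legal
(5,3): no bracket -> illegal
(5,4): flips 1 -> legal

Answer: (1,4) (2,4) (3,4) (4,4) (5,2) (5,4)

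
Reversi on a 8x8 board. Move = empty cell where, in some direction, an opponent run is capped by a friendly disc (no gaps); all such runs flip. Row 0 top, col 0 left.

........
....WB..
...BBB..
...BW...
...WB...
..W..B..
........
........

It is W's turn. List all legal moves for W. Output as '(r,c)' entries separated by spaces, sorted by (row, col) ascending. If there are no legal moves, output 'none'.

Answer: (1,2) (1,3) (1,6) (3,2) (3,6) (4,5) (5,4)

Derivation:
(0,4): no bracket -> illegal
(0,5): no bracket -> illegal
(0,6): no bracket -> illegal
(1,2): flips 1 -> legal
(1,3): flips 2 -> legal
(1,6): flips 2 -> legal
(2,2): no bracket -> illegal
(2,6): no bracket -> illegal
(3,2): flips 2 -> legal
(3,5): no bracket -> illegal
(3,6): flips 1 -> legal
(4,2): no bracket -> illegal
(4,5): flips 1 -> legal
(4,6): no bracket -> illegal
(5,3): no bracket -> illegal
(5,4): flips 1 -> legal
(5,6): no bracket -> illegal
(6,4): no bracket -> illegal
(6,5): no bracket -> illegal
(6,6): no bracket -> illegal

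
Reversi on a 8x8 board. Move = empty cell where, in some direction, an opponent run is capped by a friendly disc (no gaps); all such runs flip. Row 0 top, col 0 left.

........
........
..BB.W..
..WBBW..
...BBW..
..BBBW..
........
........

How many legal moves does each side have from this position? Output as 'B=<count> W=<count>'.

-- B to move --
(1,4): no bracket -> illegal
(1,5): no bracket -> illegal
(1,6): flips 1 -> legal
(2,1): flips 1 -> legal
(2,4): no bracket -> illegal
(2,6): flips 1 -> legal
(3,1): flips 1 -> legal
(3,6): flips 2 -> legal
(4,1): flips 1 -> legal
(4,2): flips 1 -> legal
(4,6): flips 1 -> legal
(5,6): flips 2 -> legal
(6,4): no bracket -> illegal
(6,5): no bracket -> illegal
(6,6): flips 1 -> legal
B mobility = 10
-- W to move --
(1,1): flips 3 -> legal
(1,2): flips 3 -> legal
(1,3): no bracket -> illegal
(1,4): flips 1 -> legal
(2,1): no bracket -> illegal
(2,4): no bracket -> illegal
(3,1): no bracket -> illegal
(4,1): no bracket -> illegal
(4,2): flips 2 -> legal
(5,1): flips 3 -> legal
(6,1): flips 3 -> legal
(6,2): flips 2 -> legal
(6,3): flips 1 -> legal
(6,4): no bracket -> illegal
(6,5): flips 2 -> legal
W mobility = 9

Answer: B=10 W=9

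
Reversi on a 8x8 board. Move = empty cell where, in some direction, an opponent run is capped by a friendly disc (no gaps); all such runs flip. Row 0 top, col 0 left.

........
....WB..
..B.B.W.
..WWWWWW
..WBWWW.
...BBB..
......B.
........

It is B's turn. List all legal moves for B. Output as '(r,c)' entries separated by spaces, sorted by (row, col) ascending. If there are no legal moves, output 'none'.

Answer: (0,4) (1,3) (1,7) (2,1) (2,3) (2,5) (2,7) (3,1) (4,1) (4,7) (5,1) (5,2) (5,7)

Derivation:
(0,3): no bracket -> illegal
(0,4): flips 1 -> legal
(0,5): no bracket -> illegal
(1,3): flips 1 -> legal
(1,6): no bracket -> illegal
(1,7): flips 3 -> legal
(2,1): flips 1 -> legal
(2,3): flips 1 -> legal
(2,5): flips 3 -> legal
(2,7): flips 2 -> legal
(3,1): flips 1 -> legal
(4,1): flips 1 -> legal
(4,7): flips 3 -> legal
(5,1): flips 2 -> legal
(5,2): flips 2 -> legal
(5,6): no bracket -> illegal
(5,7): flips 2 -> legal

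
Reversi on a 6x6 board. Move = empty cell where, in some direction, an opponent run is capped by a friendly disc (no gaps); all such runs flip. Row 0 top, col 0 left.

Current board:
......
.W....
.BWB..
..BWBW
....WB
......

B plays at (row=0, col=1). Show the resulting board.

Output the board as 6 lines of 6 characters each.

Place B at (0,1); scan 8 dirs for brackets.
Dir NW: edge -> no flip
Dir N: edge -> no flip
Dir NE: edge -> no flip
Dir W: first cell '.' (not opp) -> no flip
Dir E: first cell '.' (not opp) -> no flip
Dir SW: first cell '.' (not opp) -> no flip
Dir S: opp run (1,1) capped by B -> flip
Dir SE: first cell '.' (not opp) -> no flip
All flips: (1,1)

Answer: .B....
.B....
.BWB..
..BWBW
....WB
......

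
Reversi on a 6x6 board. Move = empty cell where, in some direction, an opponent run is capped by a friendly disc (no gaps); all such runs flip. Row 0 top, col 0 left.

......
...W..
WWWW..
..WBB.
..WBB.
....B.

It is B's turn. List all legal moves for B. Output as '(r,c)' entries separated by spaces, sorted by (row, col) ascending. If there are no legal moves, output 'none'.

Answer: (0,3) (1,0) (1,1) (1,2) (3,1) (4,1) (5,1)

Derivation:
(0,2): no bracket -> illegal
(0,3): flips 2 -> legal
(0,4): no bracket -> illegal
(1,0): flips 2 -> legal
(1,1): flips 1 -> legal
(1,2): flips 1 -> legal
(1,4): no bracket -> illegal
(2,4): no bracket -> illegal
(3,0): no bracket -> illegal
(3,1): flips 1 -> legal
(4,1): flips 1 -> legal
(5,1): flips 1 -> legal
(5,2): no bracket -> illegal
(5,3): no bracket -> illegal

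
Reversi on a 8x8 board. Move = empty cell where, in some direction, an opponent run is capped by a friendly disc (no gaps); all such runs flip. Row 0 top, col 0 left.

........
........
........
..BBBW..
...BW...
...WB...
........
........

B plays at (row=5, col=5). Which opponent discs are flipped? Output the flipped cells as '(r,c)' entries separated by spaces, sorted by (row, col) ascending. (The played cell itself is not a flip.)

Answer: (4,4)

Derivation:
Dir NW: opp run (4,4) capped by B -> flip
Dir N: first cell '.' (not opp) -> no flip
Dir NE: first cell '.' (not opp) -> no flip
Dir W: first cell 'B' (not opp) -> no flip
Dir E: first cell '.' (not opp) -> no flip
Dir SW: first cell '.' (not opp) -> no flip
Dir S: first cell '.' (not opp) -> no flip
Dir SE: first cell '.' (not opp) -> no flip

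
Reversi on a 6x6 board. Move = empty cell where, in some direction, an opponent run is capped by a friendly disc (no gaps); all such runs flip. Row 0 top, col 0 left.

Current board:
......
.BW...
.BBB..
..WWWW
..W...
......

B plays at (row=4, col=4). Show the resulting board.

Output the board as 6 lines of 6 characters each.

Place B at (4,4); scan 8 dirs for brackets.
Dir NW: opp run (3,3) capped by B -> flip
Dir N: opp run (3,4), next='.' -> no flip
Dir NE: opp run (3,5), next=edge -> no flip
Dir W: first cell '.' (not opp) -> no flip
Dir E: first cell '.' (not opp) -> no flip
Dir SW: first cell '.' (not opp) -> no flip
Dir S: first cell '.' (not opp) -> no flip
Dir SE: first cell '.' (not opp) -> no flip
All flips: (3,3)

Answer: ......
.BW...
.BBB..
..WBWW
..W.B.
......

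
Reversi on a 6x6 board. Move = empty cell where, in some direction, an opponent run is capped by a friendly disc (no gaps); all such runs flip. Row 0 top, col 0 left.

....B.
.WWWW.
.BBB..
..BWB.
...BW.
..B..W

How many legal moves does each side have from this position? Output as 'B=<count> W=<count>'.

-- B to move --
(0,0): flips 1 -> legal
(0,1): flips 2 -> legal
(0,2): flips 1 -> legal
(0,3): flips 2 -> legal
(0,5): flips 1 -> legal
(1,0): no bracket -> illegal
(1,5): no bracket -> illegal
(2,0): no bracket -> illegal
(2,4): flips 1 -> legal
(2,5): no bracket -> illegal
(3,5): no bracket -> illegal
(4,2): no bracket -> illegal
(4,5): flips 1 -> legal
(5,3): no bracket -> illegal
(5,4): flips 1 -> legal
B mobility = 8
-- W to move --
(0,3): no bracket -> illegal
(0,5): no bracket -> illegal
(1,0): no bracket -> illegal
(1,5): no bracket -> illegal
(2,0): no bracket -> illegal
(2,4): flips 1 -> legal
(2,5): no bracket -> illegal
(3,0): flips 1 -> legal
(3,1): flips 3 -> legal
(3,5): flips 1 -> legal
(4,1): flips 2 -> legal
(4,2): flips 3 -> legal
(4,5): flips 2 -> legal
(5,1): no bracket -> illegal
(5,3): flips 1 -> legal
(5,4): no bracket -> illegal
W mobility = 8

Answer: B=8 W=8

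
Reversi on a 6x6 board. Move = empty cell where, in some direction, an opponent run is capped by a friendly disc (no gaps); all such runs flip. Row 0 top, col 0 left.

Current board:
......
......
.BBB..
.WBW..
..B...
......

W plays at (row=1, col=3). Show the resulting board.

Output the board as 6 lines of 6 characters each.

Place W at (1,3); scan 8 dirs for brackets.
Dir NW: first cell '.' (not opp) -> no flip
Dir N: first cell '.' (not opp) -> no flip
Dir NE: first cell '.' (not opp) -> no flip
Dir W: first cell '.' (not opp) -> no flip
Dir E: first cell '.' (not opp) -> no flip
Dir SW: opp run (2,2) capped by W -> flip
Dir S: opp run (2,3) capped by W -> flip
Dir SE: first cell '.' (not opp) -> no flip
All flips: (2,2) (2,3)

Answer: ......
...W..
.BWW..
.WBW..
..B...
......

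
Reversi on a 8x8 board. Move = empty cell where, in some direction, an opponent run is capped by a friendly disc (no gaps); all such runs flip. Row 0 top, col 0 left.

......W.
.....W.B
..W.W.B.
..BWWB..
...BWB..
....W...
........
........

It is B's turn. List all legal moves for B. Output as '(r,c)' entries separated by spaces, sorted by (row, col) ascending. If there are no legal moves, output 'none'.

(0,4): flips 1 -> legal
(0,5): no bracket -> illegal
(0,7): no bracket -> illegal
(1,1): no bracket -> illegal
(1,2): flips 1 -> legal
(1,3): flips 1 -> legal
(1,4): no bracket -> illegal
(1,6): no bracket -> illegal
(2,1): no bracket -> illegal
(2,3): flips 2 -> legal
(2,5): flips 1 -> legal
(3,1): no bracket -> illegal
(4,2): no bracket -> illegal
(5,3): flips 1 -> legal
(5,5): no bracket -> illegal
(6,3): flips 1 -> legal
(6,4): no bracket -> illegal
(6,5): flips 1 -> legal

Answer: (0,4) (1,2) (1,3) (2,3) (2,5) (5,3) (6,3) (6,5)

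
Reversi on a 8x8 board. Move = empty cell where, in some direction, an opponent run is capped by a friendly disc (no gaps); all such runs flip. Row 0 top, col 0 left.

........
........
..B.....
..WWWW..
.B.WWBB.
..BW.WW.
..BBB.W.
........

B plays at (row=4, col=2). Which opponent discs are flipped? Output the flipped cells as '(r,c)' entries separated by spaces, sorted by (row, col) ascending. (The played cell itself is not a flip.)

Answer: (3,2) (4,3) (4,4) (5,3)

Derivation:
Dir NW: first cell '.' (not opp) -> no flip
Dir N: opp run (3,2) capped by B -> flip
Dir NE: opp run (3,3), next='.' -> no flip
Dir W: first cell 'B' (not opp) -> no flip
Dir E: opp run (4,3) (4,4) capped by B -> flip
Dir SW: first cell '.' (not opp) -> no flip
Dir S: first cell 'B' (not opp) -> no flip
Dir SE: opp run (5,3) capped by B -> flip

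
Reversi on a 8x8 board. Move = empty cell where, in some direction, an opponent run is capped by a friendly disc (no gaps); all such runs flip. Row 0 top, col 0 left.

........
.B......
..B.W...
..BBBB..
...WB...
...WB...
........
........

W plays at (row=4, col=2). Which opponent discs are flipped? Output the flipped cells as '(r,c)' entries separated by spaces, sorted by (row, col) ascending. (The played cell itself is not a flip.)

Dir NW: first cell '.' (not opp) -> no flip
Dir N: opp run (3,2) (2,2), next='.' -> no flip
Dir NE: opp run (3,3) capped by W -> flip
Dir W: first cell '.' (not opp) -> no flip
Dir E: first cell 'W' (not opp) -> no flip
Dir SW: first cell '.' (not opp) -> no flip
Dir S: first cell '.' (not opp) -> no flip
Dir SE: first cell 'W' (not opp) -> no flip

Answer: (3,3)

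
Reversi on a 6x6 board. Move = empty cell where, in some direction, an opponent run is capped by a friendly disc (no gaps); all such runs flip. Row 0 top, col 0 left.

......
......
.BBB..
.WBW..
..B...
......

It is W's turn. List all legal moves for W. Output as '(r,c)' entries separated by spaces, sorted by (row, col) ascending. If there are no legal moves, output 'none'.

(1,0): no bracket -> illegal
(1,1): flips 2 -> legal
(1,2): no bracket -> illegal
(1,3): flips 2 -> legal
(1,4): no bracket -> illegal
(2,0): no bracket -> illegal
(2,4): no bracket -> illegal
(3,0): no bracket -> illegal
(3,4): no bracket -> illegal
(4,1): no bracket -> illegal
(4,3): no bracket -> illegal
(5,1): flips 1 -> legal
(5,2): no bracket -> illegal
(5,3): flips 1 -> legal

Answer: (1,1) (1,3) (5,1) (5,3)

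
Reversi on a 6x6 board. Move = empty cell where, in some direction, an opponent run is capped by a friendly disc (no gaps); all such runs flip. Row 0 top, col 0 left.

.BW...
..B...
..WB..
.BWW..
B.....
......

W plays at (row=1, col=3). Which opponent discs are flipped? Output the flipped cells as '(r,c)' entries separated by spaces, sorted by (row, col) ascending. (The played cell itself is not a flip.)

Answer: (2,3)

Derivation:
Dir NW: first cell 'W' (not opp) -> no flip
Dir N: first cell '.' (not opp) -> no flip
Dir NE: first cell '.' (not opp) -> no flip
Dir W: opp run (1,2), next='.' -> no flip
Dir E: first cell '.' (not opp) -> no flip
Dir SW: first cell 'W' (not opp) -> no flip
Dir S: opp run (2,3) capped by W -> flip
Dir SE: first cell '.' (not opp) -> no flip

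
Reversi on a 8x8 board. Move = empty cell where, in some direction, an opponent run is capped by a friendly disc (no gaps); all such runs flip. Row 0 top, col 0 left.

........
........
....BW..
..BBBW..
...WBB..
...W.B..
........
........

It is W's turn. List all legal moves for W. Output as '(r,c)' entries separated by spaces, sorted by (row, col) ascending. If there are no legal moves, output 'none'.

(1,3): flips 1 -> legal
(1,4): no bracket -> illegal
(1,5): no bracket -> illegal
(2,1): flips 1 -> legal
(2,2): no bracket -> illegal
(2,3): flips 2 -> legal
(3,1): flips 3 -> legal
(3,6): no bracket -> illegal
(4,1): no bracket -> illegal
(4,2): no bracket -> illegal
(4,6): flips 2 -> legal
(5,4): no bracket -> illegal
(5,6): no bracket -> illegal
(6,4): no bracket -> illegal
(6,5): flips 2 -> legal
(6,6): no bracket -> illegal

Answer: (1,3) (2,1) (2,3) (3,1) (4,6) (6,5)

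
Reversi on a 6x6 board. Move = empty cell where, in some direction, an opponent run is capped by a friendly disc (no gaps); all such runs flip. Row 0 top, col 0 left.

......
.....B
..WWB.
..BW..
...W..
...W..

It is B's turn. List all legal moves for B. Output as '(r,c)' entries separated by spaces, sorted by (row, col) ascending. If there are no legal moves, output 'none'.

(1,1): no bracket -> illegal
(1,2): flips 1 -> legal
(1,3): no bracket -> illegal
(1,4): flips 1 -> legal
(2,1): flips 2 -> legal
(3,1): no bracket -> illegal
(3,4): flips 1 -> legal
(4,2): flips 1 -> legal
(4,4): no bracket -> illegal
(5,2): no bracket -> illegal
(5,4): flips 1 -> legal

Answer: (1,2) (1,4) (2,1) (3,4) (4,2) (5,4)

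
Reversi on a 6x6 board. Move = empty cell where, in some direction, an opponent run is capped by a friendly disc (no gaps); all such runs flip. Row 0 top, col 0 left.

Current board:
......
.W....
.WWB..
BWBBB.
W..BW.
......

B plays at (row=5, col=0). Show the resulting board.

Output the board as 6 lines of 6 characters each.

Place B at (5,0); scan 8 dirs for brackets.
Dir NW: edge -> no flip
Dir N: opp run (4,0) capped by B -> flip
Dir NE: first cell '.' (not opp) -> no flip
Dir W: edge -> no flip
Dir E: first cell '.' (not opp) -> no flip
Dir SW: edge -> no flip
Dir S: edge -> no flip
Dir SE: edge -> no flip
All flips: (4,0)

Answer: ......
.W....
.WWB..
BWBBB.
B..BW.
B.....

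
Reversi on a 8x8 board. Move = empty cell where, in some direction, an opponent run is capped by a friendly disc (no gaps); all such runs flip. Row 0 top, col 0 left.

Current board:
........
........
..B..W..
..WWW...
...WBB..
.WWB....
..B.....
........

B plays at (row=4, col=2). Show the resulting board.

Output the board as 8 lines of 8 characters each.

Place B at (4,2); scan 8 dirs for brackets.
Dir NW: first cell '.' (not opp) -> no flip
Dir N: opp run (3,2) capped by B -> flip
Dir NE: opp run (3,3), next='.' -> no flip
Dir W: first cell '.' (not opp) -> no flip
Dir E: opp run (4,3) capped by B -> flip
Dir SW: opp run (5,1), next='.' -> no flip
Dir S: opp run (5,2) capped by B -> flip
Dir SE: first cell 'B' (not opp) -> no flip
All flips: (3,2) (4,3) (5,2)

Answer: ........
........
..B..W..
..BWW...
..BBBB..
.WBB....
..B.....
........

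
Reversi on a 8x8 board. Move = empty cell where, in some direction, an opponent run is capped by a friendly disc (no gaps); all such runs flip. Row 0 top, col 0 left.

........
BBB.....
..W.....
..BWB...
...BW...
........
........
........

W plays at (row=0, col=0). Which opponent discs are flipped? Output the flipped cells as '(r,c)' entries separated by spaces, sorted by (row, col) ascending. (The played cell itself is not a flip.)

Answer: (1,1)

Derivation:
Dir NW: edge -> no flip
Dir N: edge -> no flip
Dir NE: edge -> no flip
Dir W: edge -> no flip
Dir E: first cell '.' (not opp) -> no flip
Dir SW: edge -> no flip
Dir S: opp run (1,0), next='.' -> no flip
Dir SE: opp run (1,1) capped by W -> flip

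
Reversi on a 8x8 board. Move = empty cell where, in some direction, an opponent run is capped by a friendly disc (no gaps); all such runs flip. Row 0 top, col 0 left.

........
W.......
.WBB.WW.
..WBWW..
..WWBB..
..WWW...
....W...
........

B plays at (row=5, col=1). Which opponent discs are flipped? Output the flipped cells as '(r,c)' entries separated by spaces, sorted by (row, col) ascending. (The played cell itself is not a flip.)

Dir NW: first cell '.' (not opp) -> no flip
Dir N: first cell '.' (not opp) -> no flip
Dir NE: opp run (4,2) capped by B -> flip
Dir W: first cell '.' (not opp) -> no flip
Dir E: opp run (5,2) (5,3) (5,4), next='.' -> no flip
Dir SW: first cell '.' (not opp) -> no flip
Dir S: first cell '.' (not opp) -> no flip
Dir SE: first cell '.' (not opp) -> no flip

Answer: (4,2)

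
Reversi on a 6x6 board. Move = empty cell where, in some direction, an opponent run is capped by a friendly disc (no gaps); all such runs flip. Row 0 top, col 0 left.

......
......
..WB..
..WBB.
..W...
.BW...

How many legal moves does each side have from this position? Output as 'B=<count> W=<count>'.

Answer: B=5 W=5

Derivation:
-- B to move --
(1,1): flips 1 -> legal
(1,2): no bracket -> illegal
(1,3): no bracket -> illegal
(2,1): flips 1 -> legal
(3,1): flips 1 -> legal
(4,1): flips 1 -> legal
(4,3): no bracket -> illegal
(5,3): flips 1 -> legal
B mobility = 5
-- W to move --
(1,2): no bracket -> illegal
(1,3): no bracket -> illegal
(1,4): flips 1 -> legal
(2,4): flips 2 -> legal
(2,5): no bracket -> illegal
(3,5): flips 2 -> legal
(4,0): no bracket -> illegal
(4,1): no bracket -> illegal
(4,3): no bracket -> illegal
(4,4): flips 1 -> legal
(4,5): no bracket -> illegal
(5,0): flips 1 -> legal
W mobility = 5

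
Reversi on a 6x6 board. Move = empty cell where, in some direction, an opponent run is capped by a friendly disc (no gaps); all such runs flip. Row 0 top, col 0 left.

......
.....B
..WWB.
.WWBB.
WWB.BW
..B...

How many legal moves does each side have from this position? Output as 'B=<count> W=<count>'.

-- B to move --
(1,1): flips 1 -> legal
(1,2): flips 3 -> legal
(1,3): flips 1 -> legal
(1,4): no bracket -> illegal
(2,0): flips 1 -> legal
(2,1): flips 2 -> legal
(3,0): flips 3 -> legal
(3,5): no bracket -> illegal
(4,3): no bracket -> illegal
(5,0): no bracket -> illegal
(5,1): no bracket -> illegal
(5,4): no bracket -> illegal
(5,5): no bracket -> illegal
B mobility = 6
-- W to move --
(0,4): no bracket -> illegal
(0,5): no bracket -> illegal
(1,3): no bracket -> illegal
(1,4): no bracket -> illegal
(2,5): flips 1 -> legal
(3,5): flips 2 -> legal
(4,3): flips 3 -> legal
(5,1): no bracket -> illegal
(5,3): flips 1 -> legal
(5,4): no bracket -> illegal
(5,5): flips 2 -> legal
W mobility = 5

Answer: B=6 W=5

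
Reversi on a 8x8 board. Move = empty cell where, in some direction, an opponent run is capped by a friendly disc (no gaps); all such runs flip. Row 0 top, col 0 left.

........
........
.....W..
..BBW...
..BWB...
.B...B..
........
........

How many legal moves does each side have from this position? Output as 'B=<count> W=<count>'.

Answer: B=4 W=6

Derivation:
-- B to move --
(1,4): no bracket -> illegal
(1,5): no bracket -> illegal
(1,6): no bracket -> illegal
(2,3): no bracket -> illegal
(2,4): flips 1 -> legal
(2,6): no bracket -> illegal
(3,5): flips 1 -> legal
(3,6): no bracket -> illegal
(4,5): no bracket -> illegal
(5,2): no bracket -> illegal
(5,3): flips 1 -> legal
(5,4): flips 1 -> legal
B mobility = 4
-- W to move --
(2,1): flips 1 -> legal
(2,2): no bracket -> illegal
(2,3): flips 1 -> legal
(2,4): no bracket -> illegal
(3,1): flips 2 -> legal
(3,5): no bracket -> illegal
(4,0): no bracket -> illegal
(4,1): flips 1 -> legal
(4,5): flips 1 -> legal
(4,6): no bracket -> illegal
(5,0): no bracket -> illegal
(5,2): no bracket -> illegal
(5,3): no bracket -> illegal
(5,4): flips 1 -> legal
(5,6): no bracket -> illegal
(6,0): no bracket -> illegal
(6,1): no bracket -> illegal
(6,2): no bracket -> illegal
(6,4): no bracket -> illegal
(6,5): no bracket -> illegal
(6,6): no bracket -> illegal
W mobility = 6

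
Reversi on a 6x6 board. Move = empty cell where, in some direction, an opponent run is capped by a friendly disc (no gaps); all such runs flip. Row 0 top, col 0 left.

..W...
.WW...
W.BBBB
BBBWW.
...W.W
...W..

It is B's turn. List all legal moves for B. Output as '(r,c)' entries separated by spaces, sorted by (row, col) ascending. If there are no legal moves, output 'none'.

Answer: (0,0) (0,1) (1,0) (3,5) (4,2) (4,4) (5,2) (5,4)

Derivation:
(0,0): flips 1 -> legal
(0,1): flips 1 -> legal
(0,3): no bracket -> illegal
(1,0): flips 1 -> legal
(1,3): no bracket -> illegal
(2,1): no bracket -> illegal
(3,5): flips 2 -> legal
(4,2): flips 1 -> legal
(4,4): flips 2 -> legal
(5,2): flips 2 -> legal
(5,4): flips 1 -> legal
(5,5): no bracket -> illegal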